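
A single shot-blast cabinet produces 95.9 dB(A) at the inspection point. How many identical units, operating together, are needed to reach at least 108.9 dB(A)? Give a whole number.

Need L₁ + 10·log₁₀ N ≥ 108.9, i.e. log₁₀ N ≥ 1.30.
N ≥ 10^(13.0/10) = 19.953, so N = 20.

20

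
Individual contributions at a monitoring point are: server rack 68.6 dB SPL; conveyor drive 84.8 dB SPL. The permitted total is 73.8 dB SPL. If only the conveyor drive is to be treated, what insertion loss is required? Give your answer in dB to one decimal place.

12.6 dB

Everything except the conveyor drive sums to 10^(68.6/10) = 7.244e+06 in linear terms, 68.60 dB SPL.
To meet 73.8 dB SPL overall, the treated conveyor drive may contribute at most 10^(73.8/10) − 7.244e+06 = 1.674e+07, i.e. 72.24 dB SPL.
Required insertion loss = 84.8 − 72.24 = 12.56 dB.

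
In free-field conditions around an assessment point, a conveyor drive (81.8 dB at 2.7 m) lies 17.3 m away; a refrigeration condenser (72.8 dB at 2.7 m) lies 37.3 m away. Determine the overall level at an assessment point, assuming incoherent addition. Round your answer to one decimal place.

65.8 dB

Propagate each source to the receiver with L = L_ref − 20·log₁₀(r/r_ref), then add intensities.
conveyor drive: 81.8 − 20·log₁₀(17.3/2.7) = 81.8 − 16.13 = 65.67 dB.
refrigeration condenser: 72.8 − 20·log₁₀(37.3/2.7) = 72.8 − 22.81 = 49.99 dB.
Σ 10^(L/10) = 3.787e+06 → L_total = 10·log₁₀(3.787e+06) = 65.78 dB.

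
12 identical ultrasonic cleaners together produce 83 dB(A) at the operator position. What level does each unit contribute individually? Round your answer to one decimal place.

72.2 dB(A)

Dividing the total intensity by 12 lowers the level by 10·log₁₀ 12 = 10.792 dB: L₁ = 83 − 10.792.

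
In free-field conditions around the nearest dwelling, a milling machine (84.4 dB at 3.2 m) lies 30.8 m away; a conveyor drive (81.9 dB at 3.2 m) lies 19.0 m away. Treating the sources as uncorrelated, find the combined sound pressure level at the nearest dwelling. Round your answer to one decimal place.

Propagate each source to the receiver with L = L_ref − 20·log₁₀(r/r_ref), then add intensities.
milling machine: 84.4 − 20·log₁₀(30.8/3.2) = 84.4 − 19.67 = 64.73 dB.
conveyor drive: 81.9 − 20·log₁₀(19.0/3.2) = 81.9 − 15.47 = 66.43 dB.
Σ 10^(L/10) = 7.366e+06 → L_total = 10·log₁₀(7.366e+06) = 68.67 dB.

68.7 dB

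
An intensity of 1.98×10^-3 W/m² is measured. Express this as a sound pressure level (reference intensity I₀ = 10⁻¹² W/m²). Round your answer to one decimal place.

93.0 dB

I/I₀ = 1.98×10^-3/10⁻¹² = 1.98×10^9, and L = 10·log₁₀(I/I₀).
L = 10·(0.2967 + 9) = 92.97 dB.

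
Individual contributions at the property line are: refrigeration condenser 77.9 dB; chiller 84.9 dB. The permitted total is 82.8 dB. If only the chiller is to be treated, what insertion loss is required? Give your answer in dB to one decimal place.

3.8 dB

Fixed contribution from the other source: Σ 10^(L/10) = 10^(77.9/10) = 6.166e+07 (77.90 dB).
The limit corresponds to 10^(82.8/10) = 1.905e+08; subtracting the fixed part leaves 1.289e+08 for the chiller, i.e. 81.10 dB.
So the chiller must be reduced from 84.9 to 81.10 dB: IL = 3.80 dB.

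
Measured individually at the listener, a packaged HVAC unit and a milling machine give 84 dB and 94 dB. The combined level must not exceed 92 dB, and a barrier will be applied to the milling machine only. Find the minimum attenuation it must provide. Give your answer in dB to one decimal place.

2.7 dB

Everything except the milling machine sums to 10^(84/10) = 2.512e+08 in linear terms, 84.00 dB.
To meet 92 dB overall, the treated milling machine may contribute at most 10^(92/10) − 2.512e+08 = 1.334e+09, i.e. 91.25 dB.
So the milling machine must be reduced from 94 to 91.25 dB: IL = 2.75 dB.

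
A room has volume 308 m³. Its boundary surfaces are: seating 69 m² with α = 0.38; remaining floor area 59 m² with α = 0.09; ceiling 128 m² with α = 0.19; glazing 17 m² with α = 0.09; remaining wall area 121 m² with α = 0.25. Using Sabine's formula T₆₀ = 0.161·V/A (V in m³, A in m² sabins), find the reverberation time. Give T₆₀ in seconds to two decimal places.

0.57 s

Total absorption A = 69·0.38 + 59·0.09 + 128·0.19 + 17·0.09 + 121·0.25 = 87.63 m² sabins.
T₆₀ = 0.161·V/A = 0.161·308/87.63 = 0.566 s.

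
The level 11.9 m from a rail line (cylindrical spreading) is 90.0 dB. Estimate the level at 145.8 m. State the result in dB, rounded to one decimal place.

Cylindrical spreading from a line source gives a 10·log₁₀(r₂/r₁) drop.
L₂ = 90.0 − 10·log₁₀(145.8/11.9) = 90.0 − 10.882 = 79.12 dB.

79.1 dB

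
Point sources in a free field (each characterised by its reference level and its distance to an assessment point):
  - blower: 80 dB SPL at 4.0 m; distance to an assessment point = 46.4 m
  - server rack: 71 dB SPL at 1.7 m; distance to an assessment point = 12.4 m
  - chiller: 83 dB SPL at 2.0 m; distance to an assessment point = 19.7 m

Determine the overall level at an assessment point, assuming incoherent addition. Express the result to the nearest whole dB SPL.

First find each source's level at the receiver (point-source: −20·log₁₀(r/r_ref)), then combine on an intensity basis.
blower: 80 − 20·log₁₀(46.4/4.0) = 80 − 21.29 = 58.71 dB SPL.
server rack: 71 − 20·log₁₀(12.4/1.7) = 71 − 17.26 = 53.74 dB SPL.
chiller: 83 − 20·log₁₀(19.7/2.0) = 83 − 19.87 = 63.13 dB SPL.
Σ 10^(L/10) = 3.036e+06 → L_total = 10·log₁₀(3.036e+06) = 64.82 dB SPL.

65 dB SPL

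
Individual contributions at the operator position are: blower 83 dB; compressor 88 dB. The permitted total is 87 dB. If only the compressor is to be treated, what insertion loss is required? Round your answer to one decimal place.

3.2 dB

Everything except the compressor sums to 10^(83/10) = 1.995e+08 in linear terms, 83.00 dB.
To meet 87 dB overall, the treated compressor may contribute at most 10^(87/10) − 1.995e+08 = 3.017e+08, i.e. 84.80 dB.
So the compressor must be reduced from 88 to 84.80 dB: IL = 3.20 dB.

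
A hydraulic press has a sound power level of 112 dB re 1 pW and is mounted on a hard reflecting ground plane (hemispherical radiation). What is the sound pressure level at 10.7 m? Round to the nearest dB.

83 dB

The power spreads over a hemisphere of area 2π·r², so L_p = L_w − 10·log₁₀(2π·r²).
2π·r² = 719.4 m², 10·log₁₀ of that is 28.569 dB.
L_p = 112 − 28.569 = 83.43 dB.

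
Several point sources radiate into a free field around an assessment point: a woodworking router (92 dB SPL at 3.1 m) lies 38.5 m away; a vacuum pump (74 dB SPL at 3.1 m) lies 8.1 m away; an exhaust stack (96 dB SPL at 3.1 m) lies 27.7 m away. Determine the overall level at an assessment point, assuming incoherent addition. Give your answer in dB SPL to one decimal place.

First find each source's level at the receiver (point-source: −20·log₁₀(r/r_ref)), then combine on an intensity basis.
woodworking router: 92 − 20·log₁₀(38.5/3.1) = 92 − 21.88 = 70.12 dB SPL.
vacuum pump: 74 − 20·log₁₀(8.1/3.1) = 74 − 8.34 = 65.66 dB SPL.
exhaust stack: 96 − 20·log₁₀(27.7/3.1) = 96 − 19.02 = 76.98 dB SPL.
Σ 10^(L/10) = 6.382e+07 → L_total = 10·log₁₀(6.382e+07) = 78.05 dB SPL.

78.0 dB SPL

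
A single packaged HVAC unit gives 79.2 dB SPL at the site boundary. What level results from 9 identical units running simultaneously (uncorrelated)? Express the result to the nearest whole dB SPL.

89 dB SPL

L_total = L₁ + 10·log₁₀ N for N identical incoherent sources.
L_total = 79.2 + 10·log₁₀(9) = 79.2 + 9.542 = 88.74 dB SPL.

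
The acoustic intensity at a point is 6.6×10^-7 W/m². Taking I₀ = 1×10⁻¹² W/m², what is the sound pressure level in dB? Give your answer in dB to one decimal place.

58.2 dB

I/I₀ = 6.6×10^-7/10⁻¹² = 6.6×10^5, and L = 10·log₁₀(I/I₀).
L = 10·(0.8195 + 5) = 58.20 dB.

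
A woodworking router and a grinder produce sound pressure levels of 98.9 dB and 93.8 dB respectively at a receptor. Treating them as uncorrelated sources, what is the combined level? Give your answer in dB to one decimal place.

100.1 dB

For uncorrelated sources the intensities add, so convert each level to linear form, sum, and take 10·log₁₀ of the total.
Σ 10^(L/10) = 10^(98.9/10) + 10^(93.8/10) = 1.016e+10.
L_total = 10·log₁₀(1.016e+10) = 100.07 dB.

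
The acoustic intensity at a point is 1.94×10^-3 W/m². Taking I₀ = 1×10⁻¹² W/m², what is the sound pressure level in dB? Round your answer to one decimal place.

Dividing by I₀ shifts the exponent by 12: I/I₀ = 1.94×10^9.
L = 10·(0.2878 + 9) = 92.88 dB.

92.9 dB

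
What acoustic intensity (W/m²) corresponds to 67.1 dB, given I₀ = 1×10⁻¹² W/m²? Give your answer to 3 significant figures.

I/I₀ = 10^(67.1/10) = 5.129e+06, so I = 5.129e+06 × 10⁻¹² W/m².

5.13e-06 W/m²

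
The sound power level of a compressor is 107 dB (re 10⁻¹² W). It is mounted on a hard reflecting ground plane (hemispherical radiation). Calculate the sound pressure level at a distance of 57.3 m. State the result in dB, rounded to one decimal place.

63.9 dB

The power spreads over a hemisphere of area 2π·r², so L_p = L_w − 10·log₁₀(2π·r²).
2π·r² = 2.063e+04 m², 10·log₁₀ of that is 43.145 dB.
L_p = 107 − 43.145 = 63.86 dB.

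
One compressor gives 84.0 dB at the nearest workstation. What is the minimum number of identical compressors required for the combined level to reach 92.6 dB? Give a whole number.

N identical sources give L₁ + 10·log₁₀ N, so require 10·log₁₀ N ≥ 92.6 − 84.0 = 8.6 dB.
N ≥ 10^(8.6/10) = 7.244, so N = 8.

8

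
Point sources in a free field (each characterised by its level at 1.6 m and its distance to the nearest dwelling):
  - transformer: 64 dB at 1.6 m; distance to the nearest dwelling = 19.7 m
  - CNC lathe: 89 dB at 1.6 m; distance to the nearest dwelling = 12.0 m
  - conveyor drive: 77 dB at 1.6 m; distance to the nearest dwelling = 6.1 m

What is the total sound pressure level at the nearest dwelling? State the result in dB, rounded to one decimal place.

72.5 dB

Apply inverse-square spreading to bring every level to the receiver, then sum 10^(L/10).
transformer: 64 − 20·log₁₀(19.7/1.6) = 64 − 21.81 = 42.19 dB.
CNC lathe: 89 − 20·log₁₀(12.0/1.6) = 89 − 17.50 = 71.50 dB.
conveyor drive: 77 − 20·log₁₀(6.1/1.6) = 77 − 11.62 = 65.38 dB.
Σ 10^(L/10) = 1.759e+07 → L_total = 10·log₁₀(1.759e+07) = 72.45 dB.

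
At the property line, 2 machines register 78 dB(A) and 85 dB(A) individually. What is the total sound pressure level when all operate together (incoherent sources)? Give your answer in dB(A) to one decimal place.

85.8 dB(A)

Incoherent sources combine by intensity addition: L_total = 10·log₁₀(Σ 10^(L_i/10)).
Σ 10^(L/10) = 10^(78/10) + 10^(85/10) = 3.793e+08.
L_total = 10·log₁₀(3.793e+08) = 85.79 dB(A).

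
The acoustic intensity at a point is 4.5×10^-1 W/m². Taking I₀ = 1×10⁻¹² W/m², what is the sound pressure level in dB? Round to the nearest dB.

117 dB

Dividing by I₀ shifts the exponent by 12: I/I₀ = 4.5×10^11.
L = 10·(0.6532 + 11) = 116.53 dB.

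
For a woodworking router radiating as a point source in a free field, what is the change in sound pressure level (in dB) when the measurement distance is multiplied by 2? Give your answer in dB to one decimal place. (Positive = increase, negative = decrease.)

A point source loses 6 dB per doubling of distance; generally ΔL = −20·log₁₀(r₂/r₁).
ΔL = −20·log₁₀(2) = -6.02 dB.

-6.0 dB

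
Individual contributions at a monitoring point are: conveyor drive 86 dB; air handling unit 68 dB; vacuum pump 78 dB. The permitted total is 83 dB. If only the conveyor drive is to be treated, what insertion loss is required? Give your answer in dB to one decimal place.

Everything except the conveyor drive sums to 10^(68/10) + 10^(78/10) = 6.941e+07 in linear terms, 78.41 dB.
To meet 83 dB overall, the treated conveyor drive may contribute at most 10^(83/10) − 6.941e+07 = 1.301e+08, i.e. 81.14 dB.
Required insertion loss = 86 − 81.14 = 4.86 dB.

4.9 dB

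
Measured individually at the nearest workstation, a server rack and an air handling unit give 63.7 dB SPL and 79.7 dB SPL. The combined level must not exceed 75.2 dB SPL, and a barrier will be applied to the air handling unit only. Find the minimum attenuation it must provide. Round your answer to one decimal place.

Everything except the air handling unit sums to 10^(63.7/10) = 2.344e+06 in linear terms, 63.70 dB SPL.
To meet 75.2 dB SPL overall, the treated air handling unit may contribute at most 10^(75.2/10) − 2.344e+06 = 3.077e+07, i.e. 74.88 dB SPL.
Required insertion loss = 79.7 − 74.88 = 4.82 dB.

4.8 dB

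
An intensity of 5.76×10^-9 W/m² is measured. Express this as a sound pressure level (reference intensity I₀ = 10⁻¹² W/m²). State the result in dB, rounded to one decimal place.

37.6 dB

I/I₀ = 5.76×10^-9/10⁻¹² = 5.76×10^3, and L = 10·log₁₀(I/I₀).
L = 10·(0.7604 + 3) = 37.60 dB.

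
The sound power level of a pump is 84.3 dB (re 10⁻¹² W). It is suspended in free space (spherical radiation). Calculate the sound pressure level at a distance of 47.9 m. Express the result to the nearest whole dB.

The power spreads over a sphere of area 4π·r², so L_p = L_w − 10·log₁₀(4π·r²).
4π·r² = 2.883e+04 m², 10·log₁₀ of that is 44.599 dB.
L_p = 84.3 − 44.599 = 39.70 dB.

40 dB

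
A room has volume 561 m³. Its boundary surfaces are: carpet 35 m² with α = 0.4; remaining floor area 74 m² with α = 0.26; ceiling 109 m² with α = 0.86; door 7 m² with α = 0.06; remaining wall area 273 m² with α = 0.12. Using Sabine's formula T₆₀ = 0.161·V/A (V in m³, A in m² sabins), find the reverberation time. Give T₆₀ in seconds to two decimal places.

A = Σ Sᵢαᵢ = 35·0.4 + 74·0.26 + 109·0.86 + 7·0.06 + 273·0.12 = 160.16 m².
T₆₀ = 0.161 × 561 / 160.16 = 0.564 s.

0.56 s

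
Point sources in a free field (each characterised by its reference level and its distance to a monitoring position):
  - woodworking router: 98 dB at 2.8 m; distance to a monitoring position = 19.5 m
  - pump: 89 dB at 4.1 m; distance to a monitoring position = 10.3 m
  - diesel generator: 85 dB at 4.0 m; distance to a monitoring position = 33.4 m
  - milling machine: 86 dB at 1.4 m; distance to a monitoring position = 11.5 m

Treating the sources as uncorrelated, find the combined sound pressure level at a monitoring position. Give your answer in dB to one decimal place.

84.3 dB

Apply inverse-square spreading to bring every level to the receiver, then sum 10^(L/10).
woodworking router: 98 − 20·log₁₀(19.5/2.8) = 98 − 16.86 = 81.14 dB.
pump: 89 − 20·log₁₀(10.3/4.1) = 89 − 8.00 = 81.00 dB.
diesel generator: 85 − 20·log₁₀(33.4/4.0) = 85 − 18.43 = 66.57 dB.
milling machine: 86 − 20·log₁₀(11.5/1.4) = 86 − 18.29 = 67.71 dB.
Σ 10^(L/10) = 2.664e+08 → L_total = 10·log₁₀(2.664e+08) = 84.26 dB.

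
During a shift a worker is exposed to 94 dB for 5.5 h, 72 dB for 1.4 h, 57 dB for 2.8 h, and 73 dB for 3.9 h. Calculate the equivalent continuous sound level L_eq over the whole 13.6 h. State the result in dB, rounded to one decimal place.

Weight each interval's intensity by its duration and average over T = 13.6 h:
Σ tᵢ·10^(Lᵢ/10) = 5.5·10^(94/10) + 1.4·10^(72/10) + 2.8·10^(57/10) + 3.9·10^(73/10) = 1.392e+10.
L_eq = 10·log₁₀(1.392e+10/13.6) = 90.10 dB.

90.1 dB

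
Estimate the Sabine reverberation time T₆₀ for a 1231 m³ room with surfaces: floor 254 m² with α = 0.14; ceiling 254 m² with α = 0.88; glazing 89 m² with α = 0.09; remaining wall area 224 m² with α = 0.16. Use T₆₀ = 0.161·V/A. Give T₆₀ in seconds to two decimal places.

Total absorption A = 254·0.14 + 254·0.88 + 89·0.09 + 224·0.16 = 302.93 m² sabins.
T₆₀ = 0.161 × 1231 / 302.93 = 0.654 s.

0.65 s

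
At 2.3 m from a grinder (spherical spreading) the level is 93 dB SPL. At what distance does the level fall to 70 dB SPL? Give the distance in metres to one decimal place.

The 23.0 dB drop corresponds to a distance ratio of 10^(23.0/20) for a point source.
r₂ = 2.3·10^((93−70)/20) = 2.3·10^(23.0/20) = 32.49 m.

32.5 m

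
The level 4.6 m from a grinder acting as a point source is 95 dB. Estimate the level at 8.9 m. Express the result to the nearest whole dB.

89 dB

Point-source attenuation: ΔL = 20·log₁₀(r₂/r₁) = 20·log₁₀(8.9/4.6) = 5.733 dB.
L₂ = 95 − 20·log₁₀(8.9/4.6) = 95 − 5.733 = 89.27 dB.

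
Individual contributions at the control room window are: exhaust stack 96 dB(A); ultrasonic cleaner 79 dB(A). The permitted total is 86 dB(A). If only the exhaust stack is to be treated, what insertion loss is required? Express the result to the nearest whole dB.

11 dB

Everything except the exhaust stack sums to 10^(79/10) = 7.943e+07 in linear terms, 79.00 dB(A).
The limit corresponds to 10^(86/10) = 3.981e+08; subtracting the fixed part leaves 3.187e+08 for the exhaust stack, i.e. 85.03 dB(A).
Required insertion loss = 96 − 85.03 = 10.97 dB.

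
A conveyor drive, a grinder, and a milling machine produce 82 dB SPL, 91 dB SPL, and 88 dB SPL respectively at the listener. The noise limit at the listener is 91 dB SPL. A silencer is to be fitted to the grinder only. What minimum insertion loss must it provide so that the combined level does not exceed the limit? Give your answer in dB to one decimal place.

Everything except the grinder sums to 10^(82/10) + 10^(88/10) = 7.894e+08 in linear terms, 88.97 dB SPL.
To meet 91 dB SPL overall, the treated grinder may contribute at most 10^(91/10) − 7.894e+08 = 4.695e+08, i.e. 86.72 dB SPL.
So the grinder must be reduced from 91 to 86.72 dB SPL: IL = 4.28 dB.

4.3 dB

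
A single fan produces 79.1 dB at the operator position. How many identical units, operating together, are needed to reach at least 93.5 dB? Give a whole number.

The shortfall is 93.5 − 79.1 = 14.4 dB, and N units add 10·log₁₀ N, so need 10·log₁₀ N ≥ 14.4.
N ≥ 10^(14.4/10) = 27.542, so N = 28.

28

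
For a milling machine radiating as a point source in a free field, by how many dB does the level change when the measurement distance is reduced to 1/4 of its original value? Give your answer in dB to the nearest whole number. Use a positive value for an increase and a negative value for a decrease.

+12 dB

A point source loses 6 dB per doubling of distance; generally ΔL = −20·log₁₀(r₂/r₁).
ΔL = −20·log₁₀(0.25) = +12.04 dB.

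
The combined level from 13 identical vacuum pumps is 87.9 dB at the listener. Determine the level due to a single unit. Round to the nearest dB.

13 equal contributions raise the level by 10·log₁₀ 13 = 11.139 dB, so each unit alone gives 87.9 − 11.139.

77 dB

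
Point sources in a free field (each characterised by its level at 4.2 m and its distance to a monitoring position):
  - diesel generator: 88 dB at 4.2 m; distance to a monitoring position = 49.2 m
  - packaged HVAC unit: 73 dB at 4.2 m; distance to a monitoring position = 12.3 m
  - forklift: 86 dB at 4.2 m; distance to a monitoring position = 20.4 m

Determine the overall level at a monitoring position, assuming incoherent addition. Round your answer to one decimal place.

First find each source's level at the receiver (point-source: −20·log₁₀(r/r_ref)), then combine on an intensity basis.
diesel generator: 88 − 20·log₁₀(49.2/4.2) = 88 − 21.37 = 66.63 dB.
packaged HVAC unit: 73 − 20·log₁₀(12.3/4.2) = 73 − 9.33 = 63.67 dB.
forklift: 86 − 20·log₁₀(20.4/4.2) = 86 − 13.73 = 72.27 dB.
Σ 10^(L/10) = 2.380e+07 → L_total = 10·log₁₀(2.380e+07) = 73.77 dB.

73.8 dB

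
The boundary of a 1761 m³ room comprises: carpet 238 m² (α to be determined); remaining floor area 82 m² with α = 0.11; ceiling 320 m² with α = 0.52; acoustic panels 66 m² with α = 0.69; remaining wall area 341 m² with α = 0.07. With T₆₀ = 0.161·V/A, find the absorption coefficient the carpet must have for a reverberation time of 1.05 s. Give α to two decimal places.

0.11

Required total absorption A = 0.161·1761/1.05 = 270.02 m².
Absorption from the other surfaces = 82·0.11 + 320·0.52 + 66·0.69 + 341·0.07 = 244.83 m², so the carpet must supply 25.19 m² over 238 m².
α = 25.19/238 = 0.106.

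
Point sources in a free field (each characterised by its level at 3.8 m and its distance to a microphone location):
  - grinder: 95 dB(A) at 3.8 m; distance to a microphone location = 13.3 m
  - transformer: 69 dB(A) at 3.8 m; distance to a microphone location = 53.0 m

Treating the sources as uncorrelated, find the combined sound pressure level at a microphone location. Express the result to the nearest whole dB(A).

84 dB(A)

Apply inverse-square spreading to bring every level to the receiver, then sum 10^(L/10).
grinder: 95 − 20·log₁₀(13.3/3.8) = 95 − 10.88 = 84.12 dB(A).
transformer: 69 − 20·log₁₀(53.0/3.8) = 69 − 22.89 = 46.11 dB(A).
Σ 10^(L/10) = 2.582e+08 → L_total = 10·log₁₀(2.582e+08) = 84.12 dB(A).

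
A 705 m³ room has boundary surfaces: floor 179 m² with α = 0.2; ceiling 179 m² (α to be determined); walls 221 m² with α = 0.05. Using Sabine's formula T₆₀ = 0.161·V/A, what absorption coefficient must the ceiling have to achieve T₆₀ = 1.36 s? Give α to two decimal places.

Required total absorption A = 0.161·705/1.36 = 83.46 m².
Absorption from the other surfaces = 179·0.2 + 221·0.05 = 46.85 m², so the ceiling must supply 36.61 m² over 179 m².
α = 36.61/179 = 0.205.

0.20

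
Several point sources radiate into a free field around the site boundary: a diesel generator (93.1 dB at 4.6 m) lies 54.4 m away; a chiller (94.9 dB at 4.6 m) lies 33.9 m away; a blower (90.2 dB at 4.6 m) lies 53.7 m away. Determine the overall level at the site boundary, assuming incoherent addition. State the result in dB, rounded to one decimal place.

First find each source's level at the receiver (point-source: −20·log₁₀(r/r_ref)), then combine on an intensity basis.
diesel generator: 93.1 − 20·log₁₀(54.4/4.6) = 93.1 − 21.46 = 71.64 dB.
chiller: 94.9 − 20·log₁₀(33.9/4.6) = 94.9 − 17.35 = 77.55 dB.
blower: 90.2 − 20·log₁₀(53.7/4.6) = 90.2 − 21.34 = 68.86 dB.
Σ 10^(L/10) = 7.918e+07 → L_total = 10·log₁₀(7.918e+07) = 78.99 dB.

79.0 dB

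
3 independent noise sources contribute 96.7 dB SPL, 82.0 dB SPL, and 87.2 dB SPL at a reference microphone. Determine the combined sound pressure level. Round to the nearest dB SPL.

97 dB SPL

Incoherent sources combine by intensity addition: L_total = 10·log₁₀(Σ 10^(L_i/10)).
Σ 10^(L/10) = 10^(96.7/10) + 10^(82.0/10) + 10^(87.2/10) = 5.361e+09.
L_total = 10·log₁₀(5.361e+09) = 97.29 dB SPL.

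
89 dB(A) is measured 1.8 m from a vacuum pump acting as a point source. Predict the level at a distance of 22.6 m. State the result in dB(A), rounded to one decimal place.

67.0 dB(A)

Spherical spreading from a point source gives a 20·log₁₀(r₂/r₁) drop.
L₂ = 89 − 20·log₁₀(22.6/1.8) = 89 − 21.977 = 67.02 dB(A).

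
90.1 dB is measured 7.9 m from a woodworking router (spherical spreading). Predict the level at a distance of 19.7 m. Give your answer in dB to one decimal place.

82.2 dB

Spherical spreading from a point source gives a 20·log₁₀(r₂/r₁) drop.
L₂ = 90.1 − 20·log₁₀(19.7/7.9) = 90.1 − 7.937 = 82.16 dB.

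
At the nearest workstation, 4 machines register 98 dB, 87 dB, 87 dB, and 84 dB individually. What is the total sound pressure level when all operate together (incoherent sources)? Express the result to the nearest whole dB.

99 dB

Incoherent sources combine by intensity addition: L_total = 10·log₁₀(Σ 10^(L_i/10)).
Σ 10^(L/10) = 10^(98/10) + 10^(87/10) + 10^(87/10) + 10^(84/10) = 7.563e+09.
L_total = 10·log₁₀(7.563e+09) = 98.79 dB.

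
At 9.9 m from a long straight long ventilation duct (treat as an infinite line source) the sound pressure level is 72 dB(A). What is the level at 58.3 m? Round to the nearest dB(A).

Cylindrical spreading from a line source gives a 10·log₁₀(r₂/r₁) drop.
L₂ = 72 − 10·log₁₀(58.3/9.9) = 72 − 7.700 = 64.30 dB(A).

64 dB(A)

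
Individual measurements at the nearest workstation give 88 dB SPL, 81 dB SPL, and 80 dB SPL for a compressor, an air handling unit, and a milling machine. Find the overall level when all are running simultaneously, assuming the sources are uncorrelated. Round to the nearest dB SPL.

For uncorrelated sources the intensities add, so convert each level to linear form, sum, and take 10·log₁₀ of the total.
Σ 10^(L/10) = 10^(88/10) + 10^(81/10) + 10^(80/10) = 8.568e+08.
L_total = 10·log₁₀(8.568e+08) = 89.33 dB SPL.

89 dB SPL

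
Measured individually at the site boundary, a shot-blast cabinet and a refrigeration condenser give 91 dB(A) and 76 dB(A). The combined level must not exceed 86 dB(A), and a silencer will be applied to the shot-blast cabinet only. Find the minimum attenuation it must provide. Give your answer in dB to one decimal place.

Everything except the shot-blast cabinet sums to 10^(76/10) = 3.981e+07 in linear terms, 76.00 dB(A).
To meet 86 dB(A) overall, the treated shot-blast cabinet may contribute at most 10^(86/10) − 3.981e+07 = 3.583e+08, i.e. 85.54 dB(A).
So the shot-blast cabinet must be reduced from 91 to 85.54 dB(A): IL = 5.46 dB.

5.5 dB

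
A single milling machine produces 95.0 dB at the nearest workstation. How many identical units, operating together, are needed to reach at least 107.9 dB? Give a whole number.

The shortfall is 107.9 − 95.0 = 12.9 dB, and N units add 10·log₁₀ N, so need 10·log₁₀ N ≥ 12.9.
N ≥ 10^(12.9/10) = 19.498, so N = 20.

20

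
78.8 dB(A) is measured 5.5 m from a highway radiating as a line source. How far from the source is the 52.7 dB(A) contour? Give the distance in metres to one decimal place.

For a line source L₁ − L₂ = 10·log₁₀(r₂/r₁), so r₂ = r₁·10^((L₁−L₂)/10).
r₂ = 5.5·10^((78.8−52.7)/10) = 5.5·10^(26.1/10) = 2240.59 m.

2240.6 m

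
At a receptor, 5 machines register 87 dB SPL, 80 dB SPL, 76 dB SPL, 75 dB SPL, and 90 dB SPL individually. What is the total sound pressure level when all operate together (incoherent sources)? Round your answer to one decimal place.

Incoherent sources combine by intensity addition: L_total = 10·log₁₀(Σ 10^(L_i/10)).
Σ 10^(L/10) = 10^(87/10) + 10^(80/10) + 10^(76/10) + 10^(75/10) + 10^(90/10) = 1.673e+09.
L_total = 10·log₁₀(1.673e+09) = 92.23 dB SPL.

92.2 dB SPL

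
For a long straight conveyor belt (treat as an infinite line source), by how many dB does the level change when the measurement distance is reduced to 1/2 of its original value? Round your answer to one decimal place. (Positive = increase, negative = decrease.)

+3.0 dB

With cylindrical spreading the level changes by −10·log₁₀(r₂/r₁).
ΔL = −10·log₁₀(0.5) = +3.01 dB.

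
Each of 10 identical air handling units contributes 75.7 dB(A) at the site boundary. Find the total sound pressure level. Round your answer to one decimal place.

85.7 dB(A)

N identical incoherent sources raise the level by 10·log₁₀ N.
L_total = 75.7 + 10·log₁₀(10) = 75.7 + 10.000 = 85.70 dB(A).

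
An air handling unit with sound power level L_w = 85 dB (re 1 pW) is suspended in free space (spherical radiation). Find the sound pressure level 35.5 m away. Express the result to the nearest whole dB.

Free-field spherical radiation: L_p = L_w − 10·log₁₀(4π·r²), r = 35.5 m.
4π·r² = 1.584e+04 m², 10·log₁₀ of that is 41.997 dB.
L_p = 85 − 41.997 = 43.00 dB.

43 dB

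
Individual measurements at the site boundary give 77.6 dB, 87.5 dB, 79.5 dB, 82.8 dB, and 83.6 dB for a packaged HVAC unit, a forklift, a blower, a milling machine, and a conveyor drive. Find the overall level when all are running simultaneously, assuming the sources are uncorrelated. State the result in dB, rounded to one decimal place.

For uncorrelated sources the intensities add, so convert each level to linear form, sum, and take 10·log₁₀ of the total.
Σ 10^(L/10) = 10^(77.6/10) + 10^(87.5/10) + 10^(79.5/10) + 10^(82.8/10) + 10^(83.6/10) = 1.129e+09.
L_total = 10·log₁₀(1.129e+09) = 90.53 dB.

90.5 dB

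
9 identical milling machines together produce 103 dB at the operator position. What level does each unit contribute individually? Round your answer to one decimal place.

93.5 dB

Dividing the total intensity by 9 lowers the level by 10·log₁₀ 9 = 9.542 dB: L₁ = 103 − 9.542.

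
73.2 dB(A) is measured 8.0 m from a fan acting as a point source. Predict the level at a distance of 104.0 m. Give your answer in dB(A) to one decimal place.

Point-source attenuation: ΔL = 20·log₁₀(r₂/r₁) = 20·log₁₀(104.0/8.0) = 22.279 dB.
L₂ = 73.2 − 20·log₁₀(104.0/8.0) = 73.2 − 22.279 = 50.92 dB(A).

50.9 dB(A)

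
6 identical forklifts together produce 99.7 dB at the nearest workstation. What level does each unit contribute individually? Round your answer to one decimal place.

91.9 dB

6 equal contributions raise the level by 10·log₁₀ 6 = 7.782 dB, so each unit alone gives 99.7 − 7.782.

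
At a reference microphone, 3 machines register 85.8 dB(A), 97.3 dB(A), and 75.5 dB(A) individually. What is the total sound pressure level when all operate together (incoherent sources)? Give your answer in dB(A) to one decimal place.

Incoherent sources combine by intensity addition: L_total = 10·log₁₀(Σ 10^(L_i/10)).
Σ 10^(L/10) = 10^(85.8/10) + 10^(97.3/10) + 10^(75.5/10) = 5.786e+09.
L_total = 10·log₁₀(5.786e+09) = 97.62 dB(A).

97.6 dB(A)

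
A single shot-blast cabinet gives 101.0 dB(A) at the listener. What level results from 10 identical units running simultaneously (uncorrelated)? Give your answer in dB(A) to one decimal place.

111.0 dB(A)

L_total = L₁ + 10·log₁₀ N for N identical incoherent sources.
L_total = 101.0 + 10·log₁₀(10) = 101.0 + 10.000 = 111.00 dB(A).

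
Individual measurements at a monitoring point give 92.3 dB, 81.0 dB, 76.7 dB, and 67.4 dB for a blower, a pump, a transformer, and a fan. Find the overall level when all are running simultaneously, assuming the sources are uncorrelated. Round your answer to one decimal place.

Incoherent sources combine by intensity addition: L_total = 10·log₁₀(Σ 10^(L_i/10)).
Σ 10^(L/10) = 10^(92.3/10) + 10^(81.0/10) + 10^(76.7/10) + 10^(67.4/10) = 1.876e+09.
L_total = 10·log₁₀(1.876e+09) = 92.73 dB.

92.7 dB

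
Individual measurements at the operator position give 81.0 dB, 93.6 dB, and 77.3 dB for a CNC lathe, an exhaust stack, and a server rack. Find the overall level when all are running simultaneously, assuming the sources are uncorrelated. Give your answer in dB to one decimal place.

Incoherent sources combine by intensity addition: L_total = 10·log₁₀(Σ 10^(L_i/10)).
Σ 10^(L/10) = 10^(81.0/10) + 10^(93.6/10) + 10^(77.3/10) = 2.470e+09.
L_total = 10·log₁₀(2.470e+09) = 93.93 dB.

93.9 dB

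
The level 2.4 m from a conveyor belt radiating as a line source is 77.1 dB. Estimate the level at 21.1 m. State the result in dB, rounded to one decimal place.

67.7 dB

Cylindrical spreading from a line source gives a 10·log₁₀(r₂/r₁) drop.
L₂ = 77.1 − 10·log₁₀(21.1/2.4) = 77.1 − 9.441 = 67.66 dB.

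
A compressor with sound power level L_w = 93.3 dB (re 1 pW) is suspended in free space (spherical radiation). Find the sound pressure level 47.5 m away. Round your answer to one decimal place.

L_p = L_w − 10·log₁₀(4π·r²) with r = 47.5 m.
4π·r² = 2.835e+04 m², 10·log₁₀ of that is 44.526 dB.
L_p = 93.3 − 44.526 = 48.77 dB.

48.8 dB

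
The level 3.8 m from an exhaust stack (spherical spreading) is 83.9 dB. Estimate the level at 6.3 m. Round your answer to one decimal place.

For a point source, L₂ = L₁ − 20·log₁₀(r₂/r₁).
L₂ = 83.9 − 20·log₁₀(6.3/3.8) = 83.9 − 4.391 = 79.51 dB.

79.5 dB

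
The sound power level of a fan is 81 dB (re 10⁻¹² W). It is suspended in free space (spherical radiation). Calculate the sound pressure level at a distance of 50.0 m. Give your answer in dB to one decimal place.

36.0 dB

L_p = L_w − 10·log₁₀(4π·r²) with r = 50.0 m.
4π·r² = 3.142e+04 m², 10·log₁₀ of that is 44.971 dB.
L_p = 81 − 44.971 = 36.03 dB.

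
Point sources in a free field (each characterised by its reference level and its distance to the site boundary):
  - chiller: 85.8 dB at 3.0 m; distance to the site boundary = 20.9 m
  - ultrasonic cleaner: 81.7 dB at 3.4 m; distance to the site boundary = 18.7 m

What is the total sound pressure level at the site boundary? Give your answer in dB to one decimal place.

First find each source's level at the receiver (point-source: −20·log₁₀(r/r_ref)), then combine on an intensity basis.
chiller: 85.8 − 20·log₁₀(20.9/3.0) = 85.8 − 16.86 = 68.94 dB.
ultrasonic cleaner: 81.7 − 20·log₁₀(18.7/3.4) = 81.7 − 14.81 = 66.89 dB.
Σ 10^(L/10) = 1.272e+07 → L_total = 10·log₁₀(1.272e+07) = 71.05 dB.

71.0 dB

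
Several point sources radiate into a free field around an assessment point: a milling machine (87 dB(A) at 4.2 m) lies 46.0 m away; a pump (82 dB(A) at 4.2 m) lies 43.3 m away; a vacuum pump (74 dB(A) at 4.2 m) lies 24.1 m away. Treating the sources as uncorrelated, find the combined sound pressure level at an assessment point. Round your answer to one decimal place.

68.1 dB(A)

Propagate each source to the receiver with L = L_ref − 20·log₁₀(r/r_ref), then add intensities.
milling machine: 87 − 20·log₁₀(46.0/4.2) = 87 − 20.79 = 66.21 dB(A).
pump: 82 − 20·log₁₀(43.3/4.2) = 82 − 20.26 = 61.74 dB(A).
vacuum pump: 74 − 20·log₁₀(24.1/4.2) = 74 − 15.18 = 58.82 dB(A).
Σ 10^(L/10) = 6.432e+06 → L_total = 10·log₁₀(6.432e+06) = 68.08 dB(A).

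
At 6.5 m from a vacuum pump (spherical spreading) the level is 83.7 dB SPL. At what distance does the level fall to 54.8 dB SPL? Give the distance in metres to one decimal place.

181.1 m

For a point source L₁ − L₂ = 20·log₁₀(r₂/r₁), so r₂ = r₁·10^((L₁−L₂)/20).
r₂ = 6.5·10^((83.7−54.8)/20) = 6.5·10^(28.9/20) = 181.10 m.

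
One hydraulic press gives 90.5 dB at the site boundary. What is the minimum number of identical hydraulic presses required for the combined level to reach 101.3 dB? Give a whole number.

13

The shortfall is 101.3 − 90.5 = 10.8 dB, and N units add 10·log₁₀ N, so need 10·log₁₀ N ≥ 10.8.
N ≥ 10^(10.8/10) = 12.023, so N = 13.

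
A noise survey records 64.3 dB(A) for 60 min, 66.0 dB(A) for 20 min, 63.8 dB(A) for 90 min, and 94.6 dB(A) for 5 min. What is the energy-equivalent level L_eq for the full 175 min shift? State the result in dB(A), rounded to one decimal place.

79.3 dB(A)

Weight each interval's intensity by its duration and average over T = 175 min:
Σ tᵢ·10^(Lᵢ/10) = 60·10^(64.3/10) + 20·10^(66.0/10) + 90·10^(63.8/10) + 5·10^(94.6/10) = 1.488e+10.
L_eq = 10·log₁₀(1.488e+10/175) = 79.29 dB(A).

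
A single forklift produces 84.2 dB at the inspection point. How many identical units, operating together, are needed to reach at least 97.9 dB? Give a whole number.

N identical sources give L₁ + 10·log₁₀ N, so require 10·log₁₀ N ≥ 97.9 − 84.2 = 13.7 dB.
N ≥ 10^(13.7/10) = 23.442, so N = 24.

24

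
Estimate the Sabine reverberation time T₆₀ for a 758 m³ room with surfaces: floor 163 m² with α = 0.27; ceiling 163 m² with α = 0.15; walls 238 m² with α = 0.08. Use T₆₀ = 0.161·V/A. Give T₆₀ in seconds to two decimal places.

Summing Sᵢαᵢ: 163·0.27 + 163·0.15 + 238·0.08 = 87.50 m².
T₆₀ = 0.161·V/A = 0.161·758/87.50 = 1.395 s.

1.39 s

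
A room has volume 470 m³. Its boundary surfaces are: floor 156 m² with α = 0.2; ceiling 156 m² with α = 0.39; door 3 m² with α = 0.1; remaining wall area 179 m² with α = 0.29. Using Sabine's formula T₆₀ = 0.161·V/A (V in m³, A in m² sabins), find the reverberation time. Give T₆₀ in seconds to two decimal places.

A = Σ Sᵢαᵢ = 156·0.2 + 156·0.39 + 3·0.1 + 179·0.29 = 144.25 m².
T₆₀ = 0.161 × 470 / 144.25 = 0.525 s.

0.52 s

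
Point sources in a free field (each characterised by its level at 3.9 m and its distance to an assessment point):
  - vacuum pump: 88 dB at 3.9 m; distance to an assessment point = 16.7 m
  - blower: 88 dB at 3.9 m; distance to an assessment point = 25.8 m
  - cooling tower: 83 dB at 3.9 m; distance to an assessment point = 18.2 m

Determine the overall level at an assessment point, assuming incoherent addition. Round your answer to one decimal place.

First find each source's level at the receiver (point-source: −20·log₁₀(r/r_ref)), then combine on an intensity basis.
vacuum pump: 88 − 20·log₁₀(16.7/3.9) = 88 − 12.63 = 75.37 dB.
blower: 88 − 20·log₁₀(25.8/3.9) = 88 − 16.41 = 71.59 dB.
cooling tower: 83 − 20·log₁₀(18.2/3.9) = 83 − 13.38 = 69.62 dB.
Σ 10^(L/10) = 5.799e+07 → L_total = 10·log₁₀(5.799e+07) = 77.63 dB.

77.6 dB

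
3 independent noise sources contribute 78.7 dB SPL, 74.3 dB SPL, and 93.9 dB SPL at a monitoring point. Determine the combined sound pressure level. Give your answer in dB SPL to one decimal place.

For uncorrelated sources the intensities add, so convert each level to linear form, sum, and take 10·log₁₀ of the total.
Σ 10^(L/10) = 10^(78.7/10) + 10^(74.3/10) + 10^(93.9/10) = 2.556e+09.
L_total = 10·log₁₀(2.556e+09) = 94.08 dB SPL.

94.1 dB SPL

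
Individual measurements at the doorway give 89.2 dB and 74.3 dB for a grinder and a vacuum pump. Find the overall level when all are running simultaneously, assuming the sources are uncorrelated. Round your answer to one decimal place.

For uncorrelated sources the intensities add, so convert each level to linear form, sum, and take 10·log₁₀ of the total.
Σ 10^(L/10) = 10^(89.2/10) + 10^(74.3/10) = 8.587e+08.
L_total = 10·log₁₀(8.587e+08) = 89.34 dB.

89.3 dB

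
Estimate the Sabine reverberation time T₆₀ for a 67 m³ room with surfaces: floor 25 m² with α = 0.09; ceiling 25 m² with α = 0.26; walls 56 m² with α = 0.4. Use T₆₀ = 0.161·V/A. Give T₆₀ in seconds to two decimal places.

A = Σ Sᵢαᵢ = 25·0.09 + 25·0.26 + 56·0.4 = 31.15 m².
T₆₀ = 0.161 × 67 / 31.15 = 0.346 s.

0.35 s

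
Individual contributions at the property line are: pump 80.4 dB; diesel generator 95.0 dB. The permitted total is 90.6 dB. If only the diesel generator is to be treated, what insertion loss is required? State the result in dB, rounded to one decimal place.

4.8 dB

Fixed contribution from the other source: Σ 10^(L/10) = 10^(80.4/10) = 1.096e+08 (80.40 dB).
To meet 90.6 dB overall, the treated diesel generator may contribute at most 10^(90.6/10) − 1.096e+08 = 1.039e+09, i.e. 90.16 dB.
Required insertion loss = 95.0 − 90.16 = 4.84 dB.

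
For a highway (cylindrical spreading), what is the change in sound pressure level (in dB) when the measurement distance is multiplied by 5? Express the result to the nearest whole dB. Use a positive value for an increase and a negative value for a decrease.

Line-source spreading: ΔL = −10·log₁₀(r₂/r₁).
ΔL = −10·log₁₀(5) = -6.99 dB.

-7 dB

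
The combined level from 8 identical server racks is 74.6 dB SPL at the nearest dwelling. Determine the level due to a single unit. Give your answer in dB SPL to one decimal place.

65.6 dB SPL

8 equal contributions raise the level by 10·log₁₀ 8 = 9.031 dB, so each unit alone gives 74.6 − 9.031.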